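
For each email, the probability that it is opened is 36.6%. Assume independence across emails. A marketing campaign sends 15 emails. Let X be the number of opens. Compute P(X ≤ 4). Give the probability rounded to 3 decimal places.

0.305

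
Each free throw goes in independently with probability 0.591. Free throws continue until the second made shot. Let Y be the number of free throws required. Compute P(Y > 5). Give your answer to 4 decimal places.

Needing more than 5 free throws ⇔ fewer than 2 successes in the first 5. With X ~ Binomial(5, 0.591), P(Y > 5) = P(X ≤ 1).
  k=0: C(5,0)·0.591^0·0.409^5 = 0.011445
  k=1: C(5,1)·0.591^1·0.409^4 = 0.082690
P(X ≤ 1) = 0.094135

0.0941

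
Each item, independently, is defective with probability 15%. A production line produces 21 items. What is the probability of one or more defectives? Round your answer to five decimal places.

P(at least one) = 1 − P(none) = 1 − (1 − 0.15)^21
= 1 − 0.0329456 = 0.9670544

0.96705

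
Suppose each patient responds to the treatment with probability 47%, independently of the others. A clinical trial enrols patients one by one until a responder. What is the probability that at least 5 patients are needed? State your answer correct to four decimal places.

Y = number of patients to the first success; geometric, p = 0.47.
P(Y > 4) = P(first 4 all fail) = (1−p)^4 = 0.078905

0.0789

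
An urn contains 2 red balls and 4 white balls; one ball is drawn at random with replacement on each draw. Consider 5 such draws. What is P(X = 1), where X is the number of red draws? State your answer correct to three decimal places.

0.329

X ~ Binomial(n=5, p=0.333333).
P(X=1) = C(5,1) · p^1 · (1−p)^4
= 5 · 0.33333 · 0.19753 = 0.32922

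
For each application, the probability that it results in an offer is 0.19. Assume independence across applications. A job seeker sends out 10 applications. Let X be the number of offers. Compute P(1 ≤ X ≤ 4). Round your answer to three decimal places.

0.852

X ~ Binomial(10, 0.19); P(1 ≤ X ≤ 4) = Σ C(10,k) p^k (1−p)^(10−k) over k:
  k=1: C(10,1)·0.19^1·0.81^9 = 0.28518
  k=2: C(10,2)·0.19^2·0.81^8 = 0.30102
  k=3: C(10,3)·0.19^3·0.81^7 = 0.18829
  k=4: C(10,4)·0.19^4·0.81^6 = 0.07729
Total = 0.85179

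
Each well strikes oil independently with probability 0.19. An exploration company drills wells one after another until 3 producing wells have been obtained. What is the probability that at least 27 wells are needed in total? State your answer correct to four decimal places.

0.1043

Needing more than 26 wells ⇔ fewer than 3 successes in the first 26. With X ~ Binomial(26, 0.19), P(Y > 26) = P(X ≤ 2).
  k=0: C(26,0)·0.19^0·0.81^26 = 0.004175
  k=1: C(26,1)·0.19^1·0.81^25 = 0.025460
  k=2: C(26,2)·0.19^2·0.81^24 = 0.074650
P(X ≤ 2) = 0.104284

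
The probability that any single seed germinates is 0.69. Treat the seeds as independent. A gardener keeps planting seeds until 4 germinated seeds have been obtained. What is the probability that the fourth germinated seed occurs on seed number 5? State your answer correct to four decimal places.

0.2811

Y = trial on which the fourth success occurs; negative binomial, r=4, p=0.69.
P(Y=5) = C(4,3) · p^4 · (1−p)^1
= 4 · 0.22667 · 0.31 = 0.281072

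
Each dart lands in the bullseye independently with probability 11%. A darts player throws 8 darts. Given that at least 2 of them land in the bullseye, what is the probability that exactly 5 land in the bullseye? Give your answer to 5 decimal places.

X ~ Binomial(8, 0.11). Want P(X=5 | X≥2) = P(X=5) / P(X≥2).
P(X=5) = C(8,5)·0.11^5·0.89^3 = 0.0006358
P(X≥2) = 1 − 0.3936589 − 0.3892357 = 0.2171054
Ratio = 0.0006358 / 0.2171054 = 0.0029285

0.00293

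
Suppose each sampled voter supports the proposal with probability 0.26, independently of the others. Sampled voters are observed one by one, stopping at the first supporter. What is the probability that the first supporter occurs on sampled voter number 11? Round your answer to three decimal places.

0.013

Geometric (trials to first success), p = 0.26.
P(Y = 11) = (1−p)^10 · p = 0.04924 · 0.26 = 0.01280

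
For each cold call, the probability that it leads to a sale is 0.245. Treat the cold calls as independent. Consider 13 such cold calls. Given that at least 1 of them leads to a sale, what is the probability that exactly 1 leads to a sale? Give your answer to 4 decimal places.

X ~ Binomial(13, 0.245). Want P(X=1 | X≥1) = P(X=1) / P(X≥1).
P(X=1) = C(13,1)·0.245^1·0.755^12 = 0.109263
P(X≥1) = 1 − 0.025901 = 0.974099
Ratio = 0.109263 / 0.974099 = 0.112168

0.1122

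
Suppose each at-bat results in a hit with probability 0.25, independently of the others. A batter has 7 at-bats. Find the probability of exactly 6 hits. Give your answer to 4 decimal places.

0.0013

X ~ Binomial(n=7, p=0.25).
P(X=6) = C(7,6) · p^6 · (1−p)^1
= 7 · 0.00024414 · 0.75 = 0.001282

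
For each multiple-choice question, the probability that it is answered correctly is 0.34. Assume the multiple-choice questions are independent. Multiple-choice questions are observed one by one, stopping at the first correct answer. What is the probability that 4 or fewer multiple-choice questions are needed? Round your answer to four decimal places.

0.8103

Y = number of multiple-choice questions to the first success; geometric, p = 0.34.
P(Y ≤ 4) = 1 − (1−p)^4 = 1 − 0.189747 = 0.810253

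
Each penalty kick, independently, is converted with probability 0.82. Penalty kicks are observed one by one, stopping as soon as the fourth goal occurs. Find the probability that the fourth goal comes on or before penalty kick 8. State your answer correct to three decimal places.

Finishing within 8 penalty kicks ⇔ at least 4 successes in the first 8. With X ~ Binomial(8, 0.82), P(Y ≤ 8) = 1 − P(X ≤ 3).
  k=0: C(8,0)·0.82^0·0.18^8 = 0.00000
  k=1: C(8,1)·0.82^1·0.18^7 = 0.00004
  k=2: C(8,2)·0.82^2·0.18^6 = 0.00064
  k=3: C(8,3)·0.82^3·0.18^5 = 0.00583
1 − 0.00652 = 0.99348

0.993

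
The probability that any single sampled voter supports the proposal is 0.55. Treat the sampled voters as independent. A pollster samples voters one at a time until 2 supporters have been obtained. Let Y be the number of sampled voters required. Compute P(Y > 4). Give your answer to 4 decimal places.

Needing more than 4 sampled voters ⇔ fewer than 2 successes in the first 4. With X ~ Binomial(4, 0.55), P(Y > 4) = P(X ≤ 1).
  k=0: C(4,0)·0.55^0·0.45^4 = 0.041006
  k=1: C(4,1)·0.55^1·0.45^3 = 0.200475
P(X ≤ 1) = 0.241481

0.2415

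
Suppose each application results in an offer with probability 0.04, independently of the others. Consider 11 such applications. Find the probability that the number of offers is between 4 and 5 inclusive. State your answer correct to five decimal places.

X ~ Binomial(11, 0.04); P(4 ≤ X ≤ 5) = Σ C(11,k) p^k (1−p)^(11−k) over k:
  k=4: C(11,4)·0.04^4·0.96^7 = 0.0006348
  k=5: C(11,5)·0.04^5·0.96^6 = 0.0000370
Total = 0.0006719

0.00067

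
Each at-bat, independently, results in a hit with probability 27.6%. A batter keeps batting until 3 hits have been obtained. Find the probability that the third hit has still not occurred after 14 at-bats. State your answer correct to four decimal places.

Needing more than 14 at-bats ⇔ fewer than 3 successes in the first 14. With X ~ Binomial(14, 0.276), P(Y > 14) = P(X ≤ 2).
  k=0: C(14,0)·0.276^0·0.724^14 = 0.010873
  k=1: C(14,1)·0.276^1·0.724^13 = 0.058028
  k=2: C(14,2)·0.276^2·0.724^12 = 0.143788
P(X ≤ 2) = 0.212689

0.2127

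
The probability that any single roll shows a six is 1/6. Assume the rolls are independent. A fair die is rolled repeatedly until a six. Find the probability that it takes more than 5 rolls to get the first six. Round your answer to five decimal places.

Y = number of rolls to the first success; geometric, p = 0.166667.
P(Y > 5) = P(first 5 all fail) = (1−p)^5 = 0.4018776

0.40188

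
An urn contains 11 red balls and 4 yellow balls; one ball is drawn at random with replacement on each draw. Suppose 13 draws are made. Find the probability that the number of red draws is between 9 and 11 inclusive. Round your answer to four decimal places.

X ~ Binomial(13, 0.733333); P(9 ≤ X ≤ 11) = Σ C(13,k) p^k (1−p)^(13−k) over k:
  k=9: C(13,9)·0.733333^9·0.266667^4 = 0.221765
  k=10: C(13,10)·0.733333^10·0.266667^3 = 0.243942
  k=11: C(13,11)·0.733333^11·0.266667^2 = 0.182956
Total = 0.648664

0.6487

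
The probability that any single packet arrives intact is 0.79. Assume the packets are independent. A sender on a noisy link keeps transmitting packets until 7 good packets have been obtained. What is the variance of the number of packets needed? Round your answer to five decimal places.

2.35539

Y = total packets until the seventh success; negative binomial with r=7, p=0.79.
Var(Y) = r(1−p)/p² = 7·0.21 / 0.79² = 2.3553918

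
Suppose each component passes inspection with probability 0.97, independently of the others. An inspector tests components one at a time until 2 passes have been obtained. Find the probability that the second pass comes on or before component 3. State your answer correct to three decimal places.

0.997

Finishing within 3 components ⇔ at least 2 successes in the first 3. With X ~ Binomial(3, 0.97), P(Y ≤ 3) = 1 − P(X ≤ 1).
  k=0: C(3,0)·0.97^0·0.03^3 = 0.00003
  k=1: C(3,1)·0.97^1·0.03^2 = 0.00262
1 − 0.00265 = 0.99735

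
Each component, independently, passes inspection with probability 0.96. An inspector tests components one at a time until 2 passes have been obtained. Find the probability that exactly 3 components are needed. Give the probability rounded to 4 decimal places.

Y = trial on which the second success occurs; negative binomial, r=2, p=0.96.
P(Y=3) = C(2,1) · p^2 · (1−p)^1
= 2 · 0.9216 · 0.04 = 0.073728

0.0737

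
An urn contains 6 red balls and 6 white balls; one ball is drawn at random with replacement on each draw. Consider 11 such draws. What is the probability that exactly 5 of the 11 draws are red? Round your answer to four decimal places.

0.2256

X ~ Binomial(n=11, p=0.50).
P(X=5) = C(11,5) · p^5 · (1−p)^6
= 462 · 0.03125 · 0.015625 = 0.225586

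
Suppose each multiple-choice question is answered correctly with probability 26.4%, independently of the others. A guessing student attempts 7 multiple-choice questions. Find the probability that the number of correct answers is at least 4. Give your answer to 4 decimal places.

X ~ Binomial(7, 0.264); P(X ≥ 4) = Σ C(7,k) p^k (1−p)^(7−k) over k:
  k=4: C(7,4)·0.264^4·0.736^3 = 0.067782
  k=5: C(7,5)·0.264^5·0.736^2 = 0.014588
  k=6: C(7,6)·0.264^6·0.736^1 = 0.001744
  k=7: C(7,7)·0.264^7·0.736^0 = 0.000089
Total = 0.084204

0.0842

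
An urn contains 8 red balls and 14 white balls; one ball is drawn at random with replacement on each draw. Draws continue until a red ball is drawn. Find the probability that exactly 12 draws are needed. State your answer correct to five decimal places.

0.00252

Geometric (trials to first success), p = 0.363636.
P(Y = 12) = (1−p)^11 · p = 0.0069304 · 0.363636 = 0.0025201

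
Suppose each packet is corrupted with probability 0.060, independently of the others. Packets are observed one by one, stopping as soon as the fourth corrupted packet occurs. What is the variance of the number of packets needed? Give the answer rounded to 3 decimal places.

1044.444

Y = total packets until the fourth success; negative binomial with r=4, p=0.06.
Var(Y) = r(1−p)/p² = 4·0.94 / 0.06² = 1044.44444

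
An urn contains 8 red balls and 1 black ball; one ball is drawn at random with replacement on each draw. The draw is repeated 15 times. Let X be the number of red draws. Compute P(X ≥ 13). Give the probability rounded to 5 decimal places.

0.77167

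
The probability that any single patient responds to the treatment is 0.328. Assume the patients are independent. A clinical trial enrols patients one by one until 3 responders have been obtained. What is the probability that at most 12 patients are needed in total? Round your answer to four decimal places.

0.8085

Finishing within 12 patients ⇔ at least 3 successes in the first 12. With X ~ Binomial(12, 0.328), P(Y ≤ 12) = 1 − P(X ≤ 2).
  k=0: C(12,0)·0.328^0·0.672^12 = 0.008481
  k=1: C(12,1)·0.328^1·0.672^11 = 0.049673
  k=2: C(12,2)·0.328^2·0.672^10 = 0.133347
1 − 0.191501 = 0.808499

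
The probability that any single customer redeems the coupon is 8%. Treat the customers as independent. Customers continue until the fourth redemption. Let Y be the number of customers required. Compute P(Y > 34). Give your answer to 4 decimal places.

Needing more than 34 customers ⇔ fewer than 4 successes in the first 34. With X ~ Binomial(34, 0.08), P(Y > 34) = P(X ≤ 3).
  k=0: C(34,0)·0.08^0·0.92^34 = 0.058720
  k=1: C(34,1)·0.08^1·0.92^33 = 0.173607
  k=2: C(34,2)·0.08^2·0.92^32 = 0.249088
  k=3: C(34,3)·0.08^3·0.92^31 = 0.231038
P(X ≤ 3) = 0.712454

0.7125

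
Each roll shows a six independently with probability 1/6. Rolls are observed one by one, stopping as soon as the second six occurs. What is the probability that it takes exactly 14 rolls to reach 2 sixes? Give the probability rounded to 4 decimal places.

0.0405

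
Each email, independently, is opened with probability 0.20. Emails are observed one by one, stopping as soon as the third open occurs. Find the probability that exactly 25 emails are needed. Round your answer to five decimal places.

0.01629

Y = trial on which the third success occurs; negative binomial, r=3, p=0.20.
P(Y=25) = C(24,2) · p^3 · (1−p)^22
= 276 · 0.008 · 0.0073787 = 0.0162922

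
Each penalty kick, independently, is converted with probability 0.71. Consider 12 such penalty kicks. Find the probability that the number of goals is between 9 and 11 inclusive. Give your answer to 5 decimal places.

X ~ Binomial(12, 0.71); P(9 ≤ X ≤ 11) = Σ C(12,k) p^k (1−p)^(12−k) over k:
  k=9: C(12,9)·0.71^9·0.29^3 = 0.2460038
  k=10: C(12,10)·0.71^10·0.29^2 = 0.1806855
  k=11: C(12,11)·0.71^11·0.29^1 = 0.0804306
Total = 0.5071199

0.50712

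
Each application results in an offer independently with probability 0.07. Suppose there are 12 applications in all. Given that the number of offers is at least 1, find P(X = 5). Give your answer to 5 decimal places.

0.00138

X ~ Binomial(12, 0.07). Want P(X=5 | X≥1) = P(X=5) / P(X≥1).
P(X=5) = C(12,5)·0.07^5·0.93^7 = 0.0008009
P(X≥1) = 1 − 0.4185963 = 0.5814037
Ratio = 0.0008009 / 0.5814037 = 0.0013776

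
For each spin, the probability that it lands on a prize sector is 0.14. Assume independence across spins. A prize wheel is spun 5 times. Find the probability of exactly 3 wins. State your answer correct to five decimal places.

0.02029

X ~ Binomial(n=5, p=0.14).
P(X=3) = C(5,3) · p^3 · (1−p)^2
= 10 · 0.002744 · 0.7396 = 0.0202946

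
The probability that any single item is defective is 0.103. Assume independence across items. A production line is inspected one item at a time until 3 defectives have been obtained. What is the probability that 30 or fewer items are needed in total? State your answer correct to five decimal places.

0.60957

Finishing within 30 items ⇔ at least 3 successes in the first 30. With X ~ Binomial(30, 0.103), P(Y ≤ 30) = 1 − P(X ≤ 2).
  k=0: C(30,0)·0.103^0·0.897^30 = 0.0383507
  k=1: C(30,1)·0.103^1·0.897^29 = 0.1321111
  k=2: C(30,2)·0.103^2·0.897^28 = 0.2199643
1 − 0.3904261 = 0.6095739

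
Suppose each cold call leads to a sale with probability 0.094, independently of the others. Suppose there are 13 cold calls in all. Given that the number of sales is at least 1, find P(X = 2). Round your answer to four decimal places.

X ~ Binomial(13, 0.094). Want P(X=2 | X≥1) = P(X=2) / P(X≥1).
P(X=2) = C(13,2)·0.094^2·0.906^11 = 0.232681
P(X≥1) = 1 − 0.277119 = 0.722881
Ratio = 0.232681 / 0.722881 = 0.321880

0.3219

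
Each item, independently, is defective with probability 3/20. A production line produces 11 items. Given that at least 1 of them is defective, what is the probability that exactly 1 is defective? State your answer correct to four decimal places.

X ~ Binomial(11, 0.15). Want P(X=1 | X≥1) = P(X=1) / P(X≥1).
P(X=1) = C(11,1)·0.15^1·0.85^10 = 0.324843
P(X≥1) = 1 − 0.167343 = 0.832657
Ratio = 0.324843 / 0.832657 = 0.390128

0.3901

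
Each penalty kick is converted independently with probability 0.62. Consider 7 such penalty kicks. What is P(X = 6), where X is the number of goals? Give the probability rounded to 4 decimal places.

X ~ Binomial(n=7, p=0.62).
P(X=6) = C(7,6) · p^6 · (1−p)^1
= 7 · 0.0568 · 0.38 = 0.151089

0.1511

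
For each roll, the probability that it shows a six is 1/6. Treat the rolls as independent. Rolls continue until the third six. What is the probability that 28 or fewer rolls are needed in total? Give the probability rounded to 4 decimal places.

0.8682

Finishing within 28 rolls ⇔ at least 3 successes in the first 28. With X ~ Binomial(28, 0.166667), P(Y ≤ 28) = 1 − P(X ≤ 2).
  k=0: C(28,0)·0.166667^0·0.833333^28 = 0.006066
  k=1: C(28,1)·0.166667^1·0.833333^27 = 0.033971
  k=2: C(28,2)·0.166667^2·0.833333^26 = 0.091723
1 − 0.131760 = 0.868240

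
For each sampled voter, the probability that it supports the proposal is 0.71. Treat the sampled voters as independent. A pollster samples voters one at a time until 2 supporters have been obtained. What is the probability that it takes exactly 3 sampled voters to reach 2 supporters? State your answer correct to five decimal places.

0.29238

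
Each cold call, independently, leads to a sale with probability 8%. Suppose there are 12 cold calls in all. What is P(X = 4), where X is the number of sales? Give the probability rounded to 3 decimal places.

0.010

X ~ Binomial(n=12, p=0.08).
P(X=4) = C(12,4) · p^4 · (1−p)^8
= 495 · 4.096e-05 · 0.51322 = 0.01041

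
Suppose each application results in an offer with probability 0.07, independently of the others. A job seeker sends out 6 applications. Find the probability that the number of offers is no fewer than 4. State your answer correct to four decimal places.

0.0003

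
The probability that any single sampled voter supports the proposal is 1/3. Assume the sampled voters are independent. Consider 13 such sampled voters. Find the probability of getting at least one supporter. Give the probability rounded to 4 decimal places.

0.9949

P(at least one) = 1 − P(none) = 1 − (1 − 0.333333)^13
= 1 − 0.005138 = 0.994862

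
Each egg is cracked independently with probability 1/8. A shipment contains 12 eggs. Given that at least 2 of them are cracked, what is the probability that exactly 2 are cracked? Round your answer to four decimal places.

0.5985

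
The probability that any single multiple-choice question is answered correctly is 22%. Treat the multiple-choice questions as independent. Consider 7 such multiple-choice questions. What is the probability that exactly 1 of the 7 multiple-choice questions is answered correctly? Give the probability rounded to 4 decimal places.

0.3468

X ~ Binomial(n=7, p=0.22).
P(X=1) = C(7,1) · p^1 · (1−p)^6
= 7 · 0.22 · 0.2252 = 0.346807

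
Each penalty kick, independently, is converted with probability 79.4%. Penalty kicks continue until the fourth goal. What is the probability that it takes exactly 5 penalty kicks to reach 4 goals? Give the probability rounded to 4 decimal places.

0.3275

Y = trial on which the fourth success occurs; negative binomial, r=4, p=0.794.
P(Y=5) = C(4,3) · p^4 · (1−p)^1
= 4 · 0.39745 · 0.206 = 0.327498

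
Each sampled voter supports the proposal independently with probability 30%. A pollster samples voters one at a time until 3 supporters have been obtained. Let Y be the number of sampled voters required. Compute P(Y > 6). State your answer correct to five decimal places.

0.74431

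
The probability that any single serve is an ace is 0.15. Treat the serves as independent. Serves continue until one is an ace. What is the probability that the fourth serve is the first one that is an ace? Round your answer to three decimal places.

Geometric (trials to first success), p = 0.15.
P(Y = 4) = (1−p)^3 · p = 0.61413 · 0.15 = 0.09212

0.092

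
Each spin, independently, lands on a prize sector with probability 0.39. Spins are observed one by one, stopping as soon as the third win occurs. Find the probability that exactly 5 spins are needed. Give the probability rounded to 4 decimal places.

0.1324

Y = trial on which the third success occurs; negative binomial, r=3, p=0.39.
P(Y=5) = C(4,2) · p^3 · (1−p)^2
= 6 · 0.059319 · 0.3721 = 0.132436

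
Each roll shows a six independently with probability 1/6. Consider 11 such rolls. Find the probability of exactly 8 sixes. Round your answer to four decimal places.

0.0001

X ~ Binomial(n=11, p=0.166667).
P(X=8) = C(11,8) · p^8 · (1−p)^3
= 165 · 5.9537e-07 · 0.5787 = 0.000057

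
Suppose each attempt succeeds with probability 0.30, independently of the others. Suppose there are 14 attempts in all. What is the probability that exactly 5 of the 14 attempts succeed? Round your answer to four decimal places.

0.1963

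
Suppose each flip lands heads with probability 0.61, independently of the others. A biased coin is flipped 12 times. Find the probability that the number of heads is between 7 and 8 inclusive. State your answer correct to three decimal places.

0.444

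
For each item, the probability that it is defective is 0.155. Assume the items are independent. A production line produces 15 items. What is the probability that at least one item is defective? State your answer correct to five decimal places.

P(at least one) = 1 − P(none) = 1 − (1 − 0.155)^15
= 1 − 0.0799559 = 0.9200441

0.92004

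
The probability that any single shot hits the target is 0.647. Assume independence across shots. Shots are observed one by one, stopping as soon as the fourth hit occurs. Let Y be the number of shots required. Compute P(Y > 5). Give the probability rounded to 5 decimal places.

0.57734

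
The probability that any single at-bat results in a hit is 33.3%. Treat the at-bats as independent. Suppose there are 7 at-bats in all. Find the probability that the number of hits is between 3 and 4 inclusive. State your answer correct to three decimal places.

X ~ Binomial(7, 0.333); P(3 ≤ X ≤ 4) = Σ C(7,k) p^k (1−p)^(7−k) over k:
  k=3: C(7,3)·0.333^3·0.667^4 = 0.25580
  k=4: C(7,4)·0.333^4·0.667^3 = 0.12771
Total = 0.38351

0.384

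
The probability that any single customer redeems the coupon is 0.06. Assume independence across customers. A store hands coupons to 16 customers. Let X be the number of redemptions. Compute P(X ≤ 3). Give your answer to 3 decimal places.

X ~ Binomial(16, 0.06); P(X ≤ 3) = Σ C(16,k) p^k (1−p)^(16−k) over k:
  k=0: C(16,0)·0.06^0·0.94^16 = 0.37157
  k=1: C(16,1)·0.06^1·0.94^15 = 0.37948
  k=2: C(16,2)·0.06^2·0.94^14 = 0.18167
  k=3: C(16,3)·0.06^3·0.94^13 = 0.05411
Total = 0.98683

0.987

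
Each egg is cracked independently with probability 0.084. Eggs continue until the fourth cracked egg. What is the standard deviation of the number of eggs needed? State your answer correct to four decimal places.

Y = total eggs until the fourth success; negative binomial with r=4, p=0.084.
SD(Y) = √[r(1−p)/p²] = √(519.274376) = 22.787593

22.7876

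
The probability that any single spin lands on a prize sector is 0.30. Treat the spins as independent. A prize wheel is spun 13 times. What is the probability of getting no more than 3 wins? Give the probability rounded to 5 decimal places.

0.42061

X ~ Binomial(13, 0.30); P(X ≤ 3) = Σ C(13,k) p^k (1−p)^(13−k) over k:
  k=0: C(13,0)·0.30^0·0.70^13 = 0.0096889
  k=1: C(13,1)·0.30^1·0.70^12 = 0.0539810
  k=2: C(13,2)·0.30^2·0.70^11 = 0.1388083
  k=3: C(13,3)·0.30^3·0.70^10 = 0.2181274
Total = 0.4206056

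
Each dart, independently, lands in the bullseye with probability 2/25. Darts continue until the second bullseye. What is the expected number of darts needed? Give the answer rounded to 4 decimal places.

Y = total darts until the second success; negative binomial with r=2, p=0.08.
E[Y] = r / p = 2 / 0.08 = 25.000000

25.0000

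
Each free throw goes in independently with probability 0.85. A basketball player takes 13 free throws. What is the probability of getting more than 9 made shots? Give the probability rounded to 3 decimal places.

X ~ Binomial(13, 0.85); P(X ≥ 10) = Σ C(13,k) p^k (1−p)^(13−k) over k:
  k=10: C(13,10)·0.85^10·0.15^3 = 0.19003
  k=11: C(13,11)·0.85^11·0.15^2 = 0.29369
  k=12: C(13,12)·0.85^12·0.15^1 = 0.27737
  k=13: C(13,13)·0.85^13·0.15^0 = 0.12091
Total = 0.88200

0.882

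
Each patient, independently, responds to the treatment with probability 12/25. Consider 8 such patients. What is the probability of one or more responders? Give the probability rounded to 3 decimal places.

0.995

P(at least one) = 1 − P(none) = 1 − (1 − 0.48)^8
= 1 − 0.00535 = 0.99465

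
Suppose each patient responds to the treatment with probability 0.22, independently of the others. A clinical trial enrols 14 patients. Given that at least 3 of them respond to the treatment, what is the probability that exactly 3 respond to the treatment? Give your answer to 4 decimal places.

0.4039

X ~ Binomial(14, 0.22). Want P(X=3 | X≥3) = P(X=3) / P(X≥3).
P(X=3) = C(14,3)·0.22^3·0.78^11 = 0.252006
P(X≥3) = 1 − 0.030855 − 0.121837 − 0.223369 = 0.623939
Ratio = 0.252006 / 0.623939 = 0.403894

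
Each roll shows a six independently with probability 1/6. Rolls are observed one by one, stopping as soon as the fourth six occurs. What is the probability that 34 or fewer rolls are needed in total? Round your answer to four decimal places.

Finishing within 34 rolls ⇔ at least 4 successes in the first 34. With X ~ Binomial(34, 0.166667), P(Y ≤ 34) = 1 − P(X ≤ 3).
  k=0: C(34,0)·0.166667^0·0.833333^34 = 0.002032
  k=1: C(34,1)·0.166667^1·0.833333^33 = 0.013815
  k=2: C(34,2)·0.166667^2·0.833333^32 = 0.045589
  k=3: C(34,3)·0.166667^3·0.833333^31 = 0.097257
1 − 0.158692 = 0.841308

0.8413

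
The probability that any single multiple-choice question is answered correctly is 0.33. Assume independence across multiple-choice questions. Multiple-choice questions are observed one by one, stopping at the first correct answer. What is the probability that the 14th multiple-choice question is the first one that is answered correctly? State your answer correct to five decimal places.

Geometric (trials to first success), p = 0.33.
P(Y = 14) = (1−p)^13 · p = 0.0054824 · 0.33 = 0.0018092

0.00181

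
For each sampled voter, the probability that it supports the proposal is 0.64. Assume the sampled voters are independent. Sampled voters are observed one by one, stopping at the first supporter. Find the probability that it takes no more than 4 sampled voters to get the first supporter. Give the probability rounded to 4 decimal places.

0.9832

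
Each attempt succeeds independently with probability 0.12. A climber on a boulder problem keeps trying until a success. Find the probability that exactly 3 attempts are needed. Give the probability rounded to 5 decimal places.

Geometric (trials to first success), p = 0.12.
P(Y = 3) = (1−p)^2 · p = 0.7744 · 0.12 = 0.0929280

0.09293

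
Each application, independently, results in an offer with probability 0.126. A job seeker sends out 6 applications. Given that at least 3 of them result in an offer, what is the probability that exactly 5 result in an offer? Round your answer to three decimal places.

0.006

X ~ Binomial(6, 0.126). Want P(X=5 | X≥3) = P(X=5) / P(X≥3).
P(X=5) = C(6,5)·0.126^5·0.874^1 = 0.00017
P(X≥3) = 1 − 0.44573 − 0.38555 − 0.13896 = 0.02977
Ratio = 0.00017 / 0.02977 = 0.00559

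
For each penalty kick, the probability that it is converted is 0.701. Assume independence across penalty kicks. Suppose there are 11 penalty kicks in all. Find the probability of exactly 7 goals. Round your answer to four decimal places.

X ~ Binomial(n=11, p=0.701).
P(X=7) = C(11,7) · p^7 · (1−p)^4
= 330 · 0.083181 · 0.0079925 = 0.219394

0.2194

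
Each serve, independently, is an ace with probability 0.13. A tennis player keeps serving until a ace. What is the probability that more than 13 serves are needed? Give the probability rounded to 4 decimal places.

0.1636

Y = number of serves to the first success; geometric, p = 0.13.
P(Y > 13) = P(first 13 all fail) = (1−p)^13 = 0.163588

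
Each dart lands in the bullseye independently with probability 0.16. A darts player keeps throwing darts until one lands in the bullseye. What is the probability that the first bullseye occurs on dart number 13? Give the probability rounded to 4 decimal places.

0.0197

Geometric (trials to first success), p = 0.16.
P(Y = 13) = (1−p)^12 · p = 0.12341 · 0.16 = 0.019746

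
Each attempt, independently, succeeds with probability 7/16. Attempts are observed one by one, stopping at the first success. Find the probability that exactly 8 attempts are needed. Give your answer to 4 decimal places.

Geometric (trials to first success), p = 0.4375.
P(Y = 8) = (1−p)^7 · p = 0.017818 · 0.4375 = 0.007795

0.0078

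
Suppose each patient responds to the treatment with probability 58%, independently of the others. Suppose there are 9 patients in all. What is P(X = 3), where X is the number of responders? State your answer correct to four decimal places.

X ~ Binomial(n=9, p=0.58).
P(X=3) = C(9,3) · p^3 · (1−p)^6
= 84 · 0.19511 · 0.005489 = 0.089962

0.0900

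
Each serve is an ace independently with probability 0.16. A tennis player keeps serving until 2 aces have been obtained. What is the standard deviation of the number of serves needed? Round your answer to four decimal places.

8.1009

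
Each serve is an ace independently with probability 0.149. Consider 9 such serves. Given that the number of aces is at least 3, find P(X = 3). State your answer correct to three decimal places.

X ~ Binomial(9, 0.149). Want P(X=3 | X≥3) = P(X=3) / P(X≥3).
P(X=3) = C(9,3)·0.149^3·0.851^6 = 0.10554
P(X≥3) = 1 − 0.23408 − 0.36886 − 0.25833 = 0.13872
Ratio = 0.10554 / 0.13872 = 0.76080

0.761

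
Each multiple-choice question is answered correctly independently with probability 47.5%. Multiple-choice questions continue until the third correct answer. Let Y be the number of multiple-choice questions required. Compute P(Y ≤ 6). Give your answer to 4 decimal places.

Finishing within 6 multiple-choice questions ⇔ at least 3 successes in the first 6. With X ~ Binomial(6, 0.475), P(Y ≤ 6) = 1 − P(X ≤ 2).
  k=0: C(6,0)·0.475^0·0.525^6 = 0.020939
  k=1: C(6,1)·0.475^1·0.525^5 = 0.113669
  k=2: C(6,2)·0.475^2·0.525^4 = 0.257108
1 − 0.391716 = 0.608284

0.6083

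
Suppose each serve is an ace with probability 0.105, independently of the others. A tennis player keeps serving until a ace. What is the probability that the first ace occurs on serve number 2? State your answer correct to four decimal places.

0.0940

Geometric (trials to first success), p = 0.105.
P(Y = 2) = (1−p)^1 · p = 0.895 · 0.105 = 0.093975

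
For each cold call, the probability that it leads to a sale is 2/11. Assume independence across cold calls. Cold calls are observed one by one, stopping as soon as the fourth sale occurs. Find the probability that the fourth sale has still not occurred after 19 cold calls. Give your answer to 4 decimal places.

0.5367

Needing more than 19 cold calls ⇔ fewer than 4 successes in the first 19. With X ~ Binomial(19, 0.181818), P(Y > 19) = P(X ≤ 3).
  k=0: C(19,0)·0.181818^0·0.818182^19 = 0.022088
  k=1: C(19,1)·0.181818^1·0.818182^18 = 0.093258
  k=2: C(19,2)·0.181818^2·0.818182^17 = 0.186517
  k=3: C(19,3)·0.181818^3·0.818182^16 = 0.234873
P(X ≤ 3) = 0.536735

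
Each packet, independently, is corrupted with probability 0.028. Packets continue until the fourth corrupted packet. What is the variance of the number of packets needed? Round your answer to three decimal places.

4959.184

Y = total packets until the fourth success; negative binomial with r=4, p=0.028.
Var(Y) = r(1−p)/p² = 4·0.972 / 0.028² = 4959.18367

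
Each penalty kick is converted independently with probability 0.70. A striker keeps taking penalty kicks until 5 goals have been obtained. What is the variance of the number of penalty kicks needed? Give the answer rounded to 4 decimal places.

3.0612

Y = total penalty kicks until the fifth success; negative binomial with r=5, p=0.70.
Var(Y) = r(1−p)/p² = 5·0.30 / 0.70² = 3.061224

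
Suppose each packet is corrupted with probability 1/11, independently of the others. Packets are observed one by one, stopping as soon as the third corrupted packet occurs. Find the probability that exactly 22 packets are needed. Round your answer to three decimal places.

0.026

Y = trial on which the third success occurs; negative binomial, r=3, p=0.090909.
P(Y=22) = C(21,2) · p^3 · (1−p)^19
= 210 · 0.00075131 · 0.16351 = 0.02580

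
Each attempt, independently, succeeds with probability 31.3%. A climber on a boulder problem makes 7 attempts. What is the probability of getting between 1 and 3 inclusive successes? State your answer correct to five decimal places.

0.78426

X ~ Binomial(7, 0.313); P(1 ≤ X ≤ 3) = Σ C(7,k) p^k (1−p)^(7−k) over k:
  k=1: C(7,1)·0.313^1·0.687^6 = 0.2303471
  k=2: C(7,2)·0.313^2·0.687^5 = 0.3148413
  k=3: C(7,3)·0.313^3·0.687^4 = 0.2390716
Total = 0.7842600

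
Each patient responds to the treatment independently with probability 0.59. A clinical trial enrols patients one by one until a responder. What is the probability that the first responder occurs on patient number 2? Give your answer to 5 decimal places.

0.24190

Geometric (trials to first success), p = 0.59.
P(Y = 2) = (1−p)^1 · p = 0.41 · 0.59 = 0.2419000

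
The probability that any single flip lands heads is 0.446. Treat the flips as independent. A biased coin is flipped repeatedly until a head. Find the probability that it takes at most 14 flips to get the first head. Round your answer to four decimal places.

Y = number of flips to the first success; geometric, p = 0.446.
P(Y ≤ 14) = 1 − (1−p)^14 = 1 − 0.000257 = 0.999743

0.9997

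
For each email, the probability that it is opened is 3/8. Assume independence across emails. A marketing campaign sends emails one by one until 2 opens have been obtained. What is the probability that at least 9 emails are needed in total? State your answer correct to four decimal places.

0.1350

Needing more than 8 emails ⇔ fewer than 2 successes in the first 8. With X ~ Binomial(8, 0.375), P(Y > 8) = P(X ≤ 1).
  k=0: C(8,0)·0.375^0·0.625^8 = 0.023283
  k=1: C(8,1)·0.375^1·0.625^7 = 0.111759
P(X ≤ 1) = 0.135042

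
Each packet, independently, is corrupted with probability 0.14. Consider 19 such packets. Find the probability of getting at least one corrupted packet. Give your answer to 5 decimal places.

0.94305

P(at least one) = 1 − P(none) = 1 − (1 − 0.14)^19
= 1 − 0.0569470 = 0.9430530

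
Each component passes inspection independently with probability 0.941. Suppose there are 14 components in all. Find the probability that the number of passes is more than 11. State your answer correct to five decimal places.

0.95419

X ~ Binomial(14, 0.941); P(X ≥ 12) = Σ C(14,k) p^k (1−p)^(14−k) over k:
  k=12: C(14,12)·0.941^12·0.059^2 = 0.1526936
  k=13: C(14,13)·0.941^13·0.059^1 = 0.3746667
  k=14: C(14,14)·0.941^14·0.059^0 = 0.4268298
Total = 0.9541902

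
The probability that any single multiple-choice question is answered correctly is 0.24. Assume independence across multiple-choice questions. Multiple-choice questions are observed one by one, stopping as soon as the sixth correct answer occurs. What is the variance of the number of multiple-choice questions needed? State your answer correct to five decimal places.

79.16667

Y = total multiple-choice questions until the sixth success; negative binomial with r=6, p=0.24.
Var(Y) = r(1−p)/p² = 6·0.76 / 0.24² = 79.1666667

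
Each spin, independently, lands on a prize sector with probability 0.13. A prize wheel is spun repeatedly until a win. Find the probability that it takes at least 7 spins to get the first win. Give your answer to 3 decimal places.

Y = number of spins to the first success; geometric, p = 0.13.
P(Y > 6) = P(first 6 all fail) = (1−p)^6 = 0.43363

0.434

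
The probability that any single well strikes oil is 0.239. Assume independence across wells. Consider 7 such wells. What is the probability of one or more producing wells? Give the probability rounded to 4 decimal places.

P(at least one) = 1 − P(none) = 1 − (1 − 0.239)^7
= 1 − 0.147806 = 0.852194

0.8522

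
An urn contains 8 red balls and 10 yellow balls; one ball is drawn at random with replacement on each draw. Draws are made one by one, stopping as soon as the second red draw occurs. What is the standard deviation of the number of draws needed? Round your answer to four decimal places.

Y = total draws until the second success; negative binomial with r=2, p=0.444444.
SD(Y) = √[r(1−p)/p²] = √(5.625000) = 2.371708

2.3717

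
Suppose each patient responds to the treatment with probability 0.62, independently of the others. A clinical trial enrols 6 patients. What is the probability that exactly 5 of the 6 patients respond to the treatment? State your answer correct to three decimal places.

0.209

X ~ Binomial(n=6, p=0.62).
P(X=5) = C(6,5) · p^5 · (1−p)^1
= 6 · 0.091613 · 0.38 = 0.20888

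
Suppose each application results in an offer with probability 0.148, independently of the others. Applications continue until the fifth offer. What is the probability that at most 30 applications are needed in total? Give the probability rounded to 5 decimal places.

0.46309

Finishing within 30 applications ⇔ at least 5 successes in the first 30. With X ~ Binomial(30, 0.148), P(Y ≤ 30) = 1 − P(X ≤ 4).
  k=0: C(30,0)·0.148^0·0.852^30 = 0.0081882
  k=1: C(30,1)·0.148^1·0.852^29 = 0.0426708
  k=2: C(30,2)·0.148^2·0.852^28 = 0.1074784
  k=3: C(30,3)·0.148^3·0.852^27 = 0.1742530
  k=4: C(30,4)·0.148^4·0.852^26 = 0.2043178
1 − 0.5369082 = 0.4630918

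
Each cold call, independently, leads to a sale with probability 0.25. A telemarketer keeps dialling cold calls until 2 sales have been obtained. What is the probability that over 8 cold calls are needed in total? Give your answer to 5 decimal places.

0.36708

Needing more than 8 cold calls ⇔ fewer than 2 successes in the first 8. With X ~ Binomial(8, 0.25), P(Y > 8) = P(X ≤ 1).
  k=0: C(8,0)·0.25^0·0.75^8 = 0.1001129
  k=1: C(8,1)·0.25^1·0.75^7 = 0.2669678
P(X ≤ 1) = 0.3670807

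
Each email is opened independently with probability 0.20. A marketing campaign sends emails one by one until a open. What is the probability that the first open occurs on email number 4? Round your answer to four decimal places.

Geometric (trials to first success), p = 0.20.
P(Y = 4) = (1−p)^3 · p = 0.512 · 0.20 = 0.102400

0.1024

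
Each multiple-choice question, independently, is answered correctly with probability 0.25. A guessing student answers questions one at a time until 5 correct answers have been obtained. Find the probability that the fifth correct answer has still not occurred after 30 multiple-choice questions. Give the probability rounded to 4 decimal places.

Needing more than 30 multiple-choice questions ⇔ fewer than 5 successes in the first 30. With X ~ Binomial(30, 0.25), P(Y > 30) = P(X ≤ 4).
  k=0: C(30,0)·0.25^0·0.75^30 = 0.000179
  k=1: C(30,1)·0.25^1·0.75^29 = 0.001786
  k=2: C(30,2)·0.25^2·0.75^28 = 0.008631
  k=3: C(30,3)·0.25^3·0.75^27 = 0.026853
  k=4: C(30,4)·0.25^4·0.75^26 = 0.060420
P(X ≤ 4) = 0.097870

0.0979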